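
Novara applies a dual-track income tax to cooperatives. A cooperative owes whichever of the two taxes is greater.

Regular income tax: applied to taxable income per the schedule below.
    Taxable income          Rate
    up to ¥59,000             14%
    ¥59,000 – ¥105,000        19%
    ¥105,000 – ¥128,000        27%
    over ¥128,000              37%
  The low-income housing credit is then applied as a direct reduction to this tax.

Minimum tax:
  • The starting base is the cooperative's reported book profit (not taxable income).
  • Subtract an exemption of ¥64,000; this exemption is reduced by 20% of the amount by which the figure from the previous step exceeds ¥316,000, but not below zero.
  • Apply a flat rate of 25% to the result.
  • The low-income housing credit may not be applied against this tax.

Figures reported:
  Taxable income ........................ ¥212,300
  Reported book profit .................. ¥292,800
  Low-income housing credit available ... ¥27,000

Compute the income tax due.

¥57,200

Regular income tax:
  ¥59,000 × 14% = ¥8,260
  ¥46,000 × 19% = ¥8,740
  ¥23,000 × 27% = ¥6,210
  ¥84,300 × 37% = ¥31,191
  → ¥54,401
  Less low-income housing credit ¥27,000 → ¥27,401

Minimum tax:
  Base (reported book profit): ¥292,800
  Exemption: ¥292,800 ≤ ¥316,000, so full ¥64,000 applies
  Base: ¥292,800 − ¥64,000 = ¥228,800
  ¥228,800 × 25% = ¥57,200

¥57,200 > ¥27,401, so the minimum tax is the binding amount.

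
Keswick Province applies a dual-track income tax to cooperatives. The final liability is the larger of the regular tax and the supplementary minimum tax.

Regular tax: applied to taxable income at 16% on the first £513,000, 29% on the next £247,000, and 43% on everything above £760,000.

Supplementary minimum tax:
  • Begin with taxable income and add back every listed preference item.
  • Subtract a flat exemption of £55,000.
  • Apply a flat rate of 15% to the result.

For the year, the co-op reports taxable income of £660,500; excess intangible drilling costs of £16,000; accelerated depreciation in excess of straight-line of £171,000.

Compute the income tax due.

£124,855

Regular tax:
  £513,000 × 16% = £82,080
  £147,500 × 29% = £42,775
  → £124,855

Supplementary minimum tax:
  Adjusted income: £660,500 + £16,000 + £171,000 = £847,500
  Less exemption £55,000 → base £792,500
  £792,500 × 15% = £118,875

£124,855 > £118,875, so the regular tax governs.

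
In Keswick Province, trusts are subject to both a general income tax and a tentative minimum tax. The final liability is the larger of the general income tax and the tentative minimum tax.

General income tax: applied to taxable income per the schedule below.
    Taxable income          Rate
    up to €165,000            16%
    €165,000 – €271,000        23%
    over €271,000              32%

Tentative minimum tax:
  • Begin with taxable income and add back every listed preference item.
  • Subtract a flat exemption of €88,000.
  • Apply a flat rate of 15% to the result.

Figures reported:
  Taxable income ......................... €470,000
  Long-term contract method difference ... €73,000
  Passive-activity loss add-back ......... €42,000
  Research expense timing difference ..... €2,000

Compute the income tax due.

General income tax:
  €165,000 × 16% = €26,400
  €106,000 × 23% = €24,380
  €199,000 × 32% = €63,680
  → €114,460

Tentative minimum tax:
  Adjusted income: €470,000 + €73,000 + €42,000 + €2,000 = €587,000
  Less exemption €88,000 → base €499,000
  €499,000 × 15% = €74,850

€114,460 > €74,850, so the general income tax governs.

€114,460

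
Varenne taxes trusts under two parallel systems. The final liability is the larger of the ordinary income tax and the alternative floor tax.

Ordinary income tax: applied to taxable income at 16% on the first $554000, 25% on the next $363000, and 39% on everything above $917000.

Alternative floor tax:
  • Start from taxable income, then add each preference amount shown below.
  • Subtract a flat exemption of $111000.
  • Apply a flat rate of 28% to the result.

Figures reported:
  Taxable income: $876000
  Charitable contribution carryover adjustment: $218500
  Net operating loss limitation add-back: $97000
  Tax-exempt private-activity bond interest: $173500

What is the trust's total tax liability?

Ordinary income tax:
  $554000 × 16% = $88640
  $322000 × 25% = $80500
  → $169140

Alternative floor tax:
  Adjusted income: $876000 + $218500 + $97000 + $173500 = $1365000
  Less exemption $111000 → base $1254000
  $1254000 × 28% = $351120

$351120 > $169140, so the alternative floor tax is the binding amount.

$351120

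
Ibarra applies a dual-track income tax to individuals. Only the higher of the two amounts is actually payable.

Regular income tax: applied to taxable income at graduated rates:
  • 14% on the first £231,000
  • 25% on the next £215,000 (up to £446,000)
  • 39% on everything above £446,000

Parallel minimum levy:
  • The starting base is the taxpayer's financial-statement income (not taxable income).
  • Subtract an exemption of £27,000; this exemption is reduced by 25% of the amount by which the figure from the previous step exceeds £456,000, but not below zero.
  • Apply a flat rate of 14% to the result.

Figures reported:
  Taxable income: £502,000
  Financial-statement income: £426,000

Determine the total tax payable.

Parallel minimum levy:
  Base (financial-statement income): £426,000
  Exemption: £426,000 ≤ £456,000, so full £27,000 applies
  Base: £426,000 − £27,000 = £399,000
  £399,000 × 14% = £55,860

Regular income tax:
  £231,000 × 14% = £32,340
  £215,000 × 25% = £53,750
  £56,000 × 39% = £21,840
  → £107,930

£107,930 > £55,860, so the regular income tax governs.

£107,930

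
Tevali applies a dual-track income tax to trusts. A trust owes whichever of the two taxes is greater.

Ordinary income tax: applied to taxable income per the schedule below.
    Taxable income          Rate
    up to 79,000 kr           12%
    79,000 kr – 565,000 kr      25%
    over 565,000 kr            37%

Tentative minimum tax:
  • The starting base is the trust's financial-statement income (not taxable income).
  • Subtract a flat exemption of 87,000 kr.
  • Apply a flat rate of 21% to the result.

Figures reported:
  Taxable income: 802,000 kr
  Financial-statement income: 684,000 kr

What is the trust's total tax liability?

Tentative minimum tax:
  Base (financial-statement income): 684,000 kr
  Less exemption 87,000 kr → base 597,000 kr
  597,000 kr × 21% = 125,370 kr

Ordinary income tax:
  79,000 kr × 12% = 9,480 kr
  486,000 kr × 25% = 121,500 kr
  237,000 kr × 37% = 87,690 kr
  → 218,670 kr

218,670 kr > 125,370 kr, so the ordinary income tax governs.

218,670 kr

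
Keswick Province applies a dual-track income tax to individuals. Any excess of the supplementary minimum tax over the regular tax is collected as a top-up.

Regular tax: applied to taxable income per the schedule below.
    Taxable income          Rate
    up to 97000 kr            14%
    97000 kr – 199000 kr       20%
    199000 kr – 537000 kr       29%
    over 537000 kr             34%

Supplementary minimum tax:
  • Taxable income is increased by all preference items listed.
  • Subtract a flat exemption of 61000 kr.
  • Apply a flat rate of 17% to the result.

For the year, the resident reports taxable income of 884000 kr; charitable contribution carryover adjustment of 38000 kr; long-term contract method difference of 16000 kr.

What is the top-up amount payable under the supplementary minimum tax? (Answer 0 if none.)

Regular tax:
  97000 kr × 14% = 13580 kr
  102000 kr × 20% = 20400 kr
  338000 kr × 29% = 98020 kr
  347000 kr × 34% = 117980 kr
  → 249980 kr

Supplementary minimum tax:
  Adjusted income: 884000 kr + 38000 kr + 16000 kr = 938000 kr
  Less exemption 61000 kr → base 877000 kr
  877000 kr × 17% = 149090 kr

149090 kr ≤ 249980 kr, so no add-on is due.

0 kr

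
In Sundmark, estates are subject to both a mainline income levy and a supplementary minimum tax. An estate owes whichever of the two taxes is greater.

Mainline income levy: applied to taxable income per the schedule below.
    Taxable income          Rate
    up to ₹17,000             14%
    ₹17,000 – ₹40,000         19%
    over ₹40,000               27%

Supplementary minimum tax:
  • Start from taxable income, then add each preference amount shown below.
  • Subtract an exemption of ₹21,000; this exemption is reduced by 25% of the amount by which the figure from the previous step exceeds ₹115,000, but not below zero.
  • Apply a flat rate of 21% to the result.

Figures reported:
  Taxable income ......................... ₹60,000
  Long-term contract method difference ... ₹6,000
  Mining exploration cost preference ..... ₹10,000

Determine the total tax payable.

Mainline income levy:
  ₹17,000 × 14% = ₹2,380
  ₹23,000 × 19% = ₹4,370
  ₹20,000 × 27% = ₹5,400
  → ₹12,150

Supplementary minimum tax:
  Adjusted income: ₹60,000 + ₹6,000 + ₹10,000 = ₹76,000
  Exemption: ₹76,000 ≤ ₹115,000, so full ₹21,000 applies
  Base: ₹76,000 − ₹21,000 = ₹55,000
  ₹55,000 × 21% = ₹11,550

₹12,150 > ₹11,550, so the mainline income levy governs.

₹12,150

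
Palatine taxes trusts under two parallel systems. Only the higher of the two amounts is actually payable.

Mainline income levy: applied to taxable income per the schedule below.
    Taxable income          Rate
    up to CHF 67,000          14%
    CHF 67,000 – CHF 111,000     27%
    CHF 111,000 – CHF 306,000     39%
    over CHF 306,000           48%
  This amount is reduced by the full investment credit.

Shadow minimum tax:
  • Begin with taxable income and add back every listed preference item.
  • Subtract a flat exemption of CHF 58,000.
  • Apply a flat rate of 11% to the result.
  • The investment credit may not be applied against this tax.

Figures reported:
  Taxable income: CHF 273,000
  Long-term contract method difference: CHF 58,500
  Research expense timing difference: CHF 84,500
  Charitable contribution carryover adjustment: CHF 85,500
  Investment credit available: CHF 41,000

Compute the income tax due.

CHF 48,785

Mainline income levy:
  CHF 67,000 × 14% = CHF 9,380
  CHF 44,000 × 27% = CHF 11,880
  CHF 162,000 × 39% = CHF 63,180
  → CHF 84,440
  Less investment credit CHF 41,000 → CHF 43,440

Shadow minimum tax:
  Adjusted income: CHF 273,000 + CHF 58,500 + CHF 84,500 + CHF 85,500 = CHF 501,500
  Less exemption CHF 58,000 → base CHF 443,500
  CHF 443,500 × 11% = CHF 48,785

CHF 48,785 > CHF 43,440, so the shadow minimum tax is the binding amount.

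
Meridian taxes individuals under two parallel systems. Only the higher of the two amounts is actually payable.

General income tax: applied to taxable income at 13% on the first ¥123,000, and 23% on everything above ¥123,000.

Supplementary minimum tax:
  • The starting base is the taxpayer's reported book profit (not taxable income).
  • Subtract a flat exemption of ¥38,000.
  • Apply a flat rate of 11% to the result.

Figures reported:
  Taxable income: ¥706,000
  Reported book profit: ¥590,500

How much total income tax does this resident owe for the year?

¥150,080

Supplementary minimum tax:
  Base (reported book profit): ¥590,500
  Less exemption ¥38,000 → base ¥552,500
  ¥552,500 × 11% = ¥60,775

General income tax:
  ¥123,000 × 13% = ¥15,990
  ¥583,000 × 23% = ¥134,090
  → ¥150,080

¥150,080 > ¥60,775, so the general income tax governs.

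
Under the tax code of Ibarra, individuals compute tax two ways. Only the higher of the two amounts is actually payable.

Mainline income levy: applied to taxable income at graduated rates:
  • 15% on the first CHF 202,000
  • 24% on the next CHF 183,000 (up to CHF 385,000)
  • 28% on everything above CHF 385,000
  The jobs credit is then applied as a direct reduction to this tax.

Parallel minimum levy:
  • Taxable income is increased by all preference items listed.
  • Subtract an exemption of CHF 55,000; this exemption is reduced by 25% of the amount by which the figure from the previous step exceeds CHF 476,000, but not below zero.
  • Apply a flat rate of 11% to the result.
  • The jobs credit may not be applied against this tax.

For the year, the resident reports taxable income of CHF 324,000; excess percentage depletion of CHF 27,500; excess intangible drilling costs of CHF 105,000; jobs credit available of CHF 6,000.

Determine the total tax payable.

Mainline income levy:
  CHF 202,000 × 15% = CHF 30,300
  CHF 122,000 × 24% = CHF 29,280
  → CHF 59,580
  Less jobs credit CHF 6,000 → CHF 53,580

Parallel minimum levy:
  Adjusted income: CHF 324,000 + CHF 27,500 + CHF 105,000 = CHF 456,500
  Exemption: CHF 456,500 ≤ CHF 476,000, so full CHF 55,000 applies
  Base: CHF 456,500 − CHF 55,000 = CHF 401,500
  CHF 401,500 × 11% = CHF 44,165

CHF 53,580 > CHF 44,165, so the mainline income levy governs.

CHF 53,580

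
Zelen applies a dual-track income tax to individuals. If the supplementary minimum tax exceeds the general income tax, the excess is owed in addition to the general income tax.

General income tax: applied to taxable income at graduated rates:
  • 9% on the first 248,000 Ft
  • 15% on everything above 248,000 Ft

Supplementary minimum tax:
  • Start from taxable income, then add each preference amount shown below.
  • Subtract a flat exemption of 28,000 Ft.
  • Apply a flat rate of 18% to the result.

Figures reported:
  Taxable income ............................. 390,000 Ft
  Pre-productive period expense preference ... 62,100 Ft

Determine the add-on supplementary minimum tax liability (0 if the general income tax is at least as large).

Supplementary minimum tax:
  Adjusted income: 390,000 Ft + 62,100 Ft = 452,100 Ft
  Less exemption 28,000 Ft → base 424,100 Ft
  424,100 Ft × 18% = 76,338 Ft

General income tax:
  248,000 Ft × 9% = 22,320 Ft
  142,000 Ft × 15% = 21,300 Ft
  → 43,620 Ft

Excess of supplementary minimum tax over general income tax: 76,338 Ft − 43,620 Ft = 32,718 Ft.

32,718 Ft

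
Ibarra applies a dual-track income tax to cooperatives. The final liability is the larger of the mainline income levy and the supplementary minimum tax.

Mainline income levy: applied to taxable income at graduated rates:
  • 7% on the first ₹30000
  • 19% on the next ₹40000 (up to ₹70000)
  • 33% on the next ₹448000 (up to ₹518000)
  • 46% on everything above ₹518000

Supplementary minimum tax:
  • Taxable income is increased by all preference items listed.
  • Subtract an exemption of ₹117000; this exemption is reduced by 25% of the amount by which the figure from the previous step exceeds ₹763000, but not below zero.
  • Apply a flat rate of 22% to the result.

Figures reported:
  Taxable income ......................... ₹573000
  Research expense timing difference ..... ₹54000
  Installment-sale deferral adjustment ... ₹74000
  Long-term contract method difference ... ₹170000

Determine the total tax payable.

Mainline income levy:
  ₹30000 × 7% = ₹2100
  ₹40000 × 19% = ₹7600
  ₹448000 × 33% = ₹147840
  ₹55000 × 46% = ₹25300
  → ₹182840

Supplementary minimum tax:
  Adjusted income: ₹573000 + ₹54000 + ₹74000 + ₹170000 = ₹871000
  Exemption: ₹117000 − 25% × (₹871000 − ₹763000) = ₹117000 − ₹27000 = ₹90000
  Base: ₹871000 − ₹90000 = ₹781000
  ₹781000 × 22% = ₹171820

₹182840 > ₹171820, so the mainline income levy governs.

₹182840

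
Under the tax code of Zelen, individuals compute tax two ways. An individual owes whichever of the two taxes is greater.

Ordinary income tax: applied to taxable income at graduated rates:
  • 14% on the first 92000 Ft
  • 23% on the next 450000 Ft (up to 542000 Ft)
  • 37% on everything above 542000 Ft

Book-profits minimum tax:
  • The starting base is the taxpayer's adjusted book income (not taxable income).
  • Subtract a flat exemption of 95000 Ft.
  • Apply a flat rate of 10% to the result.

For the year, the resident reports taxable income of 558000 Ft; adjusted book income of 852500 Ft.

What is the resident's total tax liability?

122300 Ft

Ordinary income tax:
  92000 Ft × 14% = 12880 Ft
  450000 Ft × 23% = 103500 Ft
  16000 Ft × 37% = 5920 Ft
  → 122300 Ft

Book-profits minimum tax:
  Base (adjusted book income): 852500 Ft
  Less exemption 95000 Ft → base 757500 Ft
  757500 Ft × 10% = 75750 Ft

122300 Ft > 75750 Ft, so the ordinary income tax governs.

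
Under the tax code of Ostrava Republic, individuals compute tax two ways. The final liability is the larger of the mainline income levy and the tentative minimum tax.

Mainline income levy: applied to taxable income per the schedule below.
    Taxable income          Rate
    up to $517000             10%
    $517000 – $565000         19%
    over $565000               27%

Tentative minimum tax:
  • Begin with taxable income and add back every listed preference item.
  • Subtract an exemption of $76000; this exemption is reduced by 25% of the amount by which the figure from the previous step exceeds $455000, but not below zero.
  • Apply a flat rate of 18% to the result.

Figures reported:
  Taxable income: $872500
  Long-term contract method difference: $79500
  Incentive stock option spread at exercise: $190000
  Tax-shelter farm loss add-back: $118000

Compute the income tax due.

Mainline income levy:
  $517000 × 10% = $51700
  $48000 × 19% = $9120
  $307500 × 27% = $83025
  → $143845

Tentative minimum tax:
  Adjusted income: $872500 + $79500 + $190000 + $118000 = $1260000
  Exemption: 25% × ($1260000 − $455000) = $201250 ≥ $76000, so the exemption is fully phased out
  Base: $1260000 − $0 = $1260000
  $1260000 × 18% = $226800

$226800 > $143845, so the tentative minimum tax is the binding amount.

$226800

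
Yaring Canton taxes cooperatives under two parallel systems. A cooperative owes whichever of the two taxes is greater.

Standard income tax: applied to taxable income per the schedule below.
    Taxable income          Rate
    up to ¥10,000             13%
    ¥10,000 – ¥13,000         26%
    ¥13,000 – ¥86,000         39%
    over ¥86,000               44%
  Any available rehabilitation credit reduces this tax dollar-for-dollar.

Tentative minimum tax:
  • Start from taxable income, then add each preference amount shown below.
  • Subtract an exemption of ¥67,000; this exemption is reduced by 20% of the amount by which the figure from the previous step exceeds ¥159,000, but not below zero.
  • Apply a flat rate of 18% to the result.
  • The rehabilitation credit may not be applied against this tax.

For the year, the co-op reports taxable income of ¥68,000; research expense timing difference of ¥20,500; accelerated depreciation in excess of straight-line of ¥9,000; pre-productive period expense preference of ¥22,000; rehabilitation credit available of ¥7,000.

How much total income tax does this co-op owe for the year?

Tentative minimum tax:
  Adjusted income: ¥68,000 + ¥20,500 + ¥9,000 + ¥22,000 = ¥119,500
  Exemption: ¥119,500 ≤ ¥159,000, so full ¥67,000 applies
  Base: ¥119,500 − ¥67,000 = ¥52,500
  ¥52,500 × 18% = ¥9,450

Standard income tax:
  ¥10,000 × 13% = ¥1,300
  ¥3,000 × 26% = ¥780
  ¥55,000 × 39% = ¥21,450
  → ¥23,530
  Less rehabilitation credit ¥7,000 → ¥16,530

¥16,530 > ¥9,450, so the standard income tax governs.

¥16,530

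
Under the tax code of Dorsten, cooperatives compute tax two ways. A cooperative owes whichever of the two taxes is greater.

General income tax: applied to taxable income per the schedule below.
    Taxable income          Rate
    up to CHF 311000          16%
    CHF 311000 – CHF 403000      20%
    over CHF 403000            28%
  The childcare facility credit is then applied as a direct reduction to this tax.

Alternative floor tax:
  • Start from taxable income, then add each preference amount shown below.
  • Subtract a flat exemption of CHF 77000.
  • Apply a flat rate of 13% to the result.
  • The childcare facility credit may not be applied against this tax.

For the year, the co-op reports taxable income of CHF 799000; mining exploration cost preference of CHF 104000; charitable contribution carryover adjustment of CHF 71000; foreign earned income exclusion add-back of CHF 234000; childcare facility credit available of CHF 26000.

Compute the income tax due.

CHF 153040

General income tax:
  CHF 311000 × 16% = CHF 49760
  CHF 92000 × 20% = CHF 18400
  CHF 396000 × 28% = CHF 110880
  → CHF 179040
  Less childcare facility credit CHF 26000 → CHF 153040

Alternative floor tax:
  Adjusted income: CHF 799000 + CHF 104000 + CHF 71000 + CHF 234000 = CHF 1208000
  Less exemption CHF 77000 → base CHF 1131000
  CHF 1131000 × 13% = CHF 147030

CHF 153040 > CHF 147030, so the general income tax governs.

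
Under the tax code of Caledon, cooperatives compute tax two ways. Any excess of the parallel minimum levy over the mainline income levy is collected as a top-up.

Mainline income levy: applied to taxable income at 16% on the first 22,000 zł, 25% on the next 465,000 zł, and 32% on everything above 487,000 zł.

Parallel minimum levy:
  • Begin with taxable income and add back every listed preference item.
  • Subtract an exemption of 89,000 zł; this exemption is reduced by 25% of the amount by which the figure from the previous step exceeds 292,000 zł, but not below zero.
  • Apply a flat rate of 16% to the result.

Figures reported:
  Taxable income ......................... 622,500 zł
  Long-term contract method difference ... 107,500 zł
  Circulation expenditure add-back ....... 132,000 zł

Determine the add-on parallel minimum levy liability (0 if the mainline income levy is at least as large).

Parallel minimum levy:
  Adjusted income: 622,500 zł + 107,500 zł + 132,000 zł = 862,000 zł
  Exemption: 25% × (862,000 zł − 292,000 zł) = 142,500 zł ≥ 89,000 zł, so the exemption is fully phased out
  Base: 862,000 zł − 0 zł = 862,000 zł
  862,000 zł × 16% = 137,920 zł

Mainline income levy:
  22,000 zł × 16% = 3,520 zł
  465,000 zł × 25% = 116,250 zł
  135,500 zł × 32% = 43,360 zł
  → 163,130 zł

137,920 zł ≤ 163,130 zł, so no add-on is due.

0 zł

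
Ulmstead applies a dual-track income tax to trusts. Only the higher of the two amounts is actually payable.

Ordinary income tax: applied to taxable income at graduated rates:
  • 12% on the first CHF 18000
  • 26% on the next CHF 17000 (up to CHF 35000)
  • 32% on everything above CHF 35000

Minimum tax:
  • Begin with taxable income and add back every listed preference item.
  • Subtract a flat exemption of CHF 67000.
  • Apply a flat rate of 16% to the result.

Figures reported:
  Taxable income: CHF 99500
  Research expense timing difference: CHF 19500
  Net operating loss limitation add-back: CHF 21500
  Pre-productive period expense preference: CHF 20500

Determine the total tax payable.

CHF 27220

Ordinary income tax:
  CHF 18000 × 12% = CHF 2160
  CHF 17000 × 26% = CHF 4420
  CHF 64500 × 32% = CHF 20640
  → CHF 27220

Minimum tax:
  Adjusted income: CHF 99500 + CHF 19500 + CHF 21500 + CHF 20500 = CHF 161000
  Less exemption CHF 67000 → base CHF 94000
  CHF 94000 × 16% = CHF 15040

CHF 27220 > CHF 15040, so the ordinary income tax governs.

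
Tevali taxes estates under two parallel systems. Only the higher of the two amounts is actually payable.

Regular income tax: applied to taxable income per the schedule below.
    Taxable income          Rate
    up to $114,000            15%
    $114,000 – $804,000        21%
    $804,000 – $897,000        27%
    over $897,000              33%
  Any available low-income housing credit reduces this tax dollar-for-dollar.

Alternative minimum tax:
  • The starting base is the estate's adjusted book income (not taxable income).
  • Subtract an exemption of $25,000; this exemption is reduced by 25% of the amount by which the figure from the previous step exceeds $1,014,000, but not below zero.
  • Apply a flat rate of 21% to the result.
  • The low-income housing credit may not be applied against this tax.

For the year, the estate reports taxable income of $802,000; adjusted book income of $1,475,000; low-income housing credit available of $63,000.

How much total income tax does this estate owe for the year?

Alternative minimum tax:
  Base (adjusted book income): $1,475,000
  Exemption: 25% × ($1,475,000 − $1,014,000) = $115,250 ≥ $25,000, so the exemption is fully phased out
  Base: $1,475,000 − $0 = $1,475,000
  $1,475,000 × 21% = $309,750

Regular income tax:
  $114,000 × 15% = $17,100
  $688,000 × 21% = $144,480
  → $161,580
  Less low-income housing credit $63,000 → $98,580

$309,750 > $98,580, so the alternative minimum tax is the binding amount.

$309,750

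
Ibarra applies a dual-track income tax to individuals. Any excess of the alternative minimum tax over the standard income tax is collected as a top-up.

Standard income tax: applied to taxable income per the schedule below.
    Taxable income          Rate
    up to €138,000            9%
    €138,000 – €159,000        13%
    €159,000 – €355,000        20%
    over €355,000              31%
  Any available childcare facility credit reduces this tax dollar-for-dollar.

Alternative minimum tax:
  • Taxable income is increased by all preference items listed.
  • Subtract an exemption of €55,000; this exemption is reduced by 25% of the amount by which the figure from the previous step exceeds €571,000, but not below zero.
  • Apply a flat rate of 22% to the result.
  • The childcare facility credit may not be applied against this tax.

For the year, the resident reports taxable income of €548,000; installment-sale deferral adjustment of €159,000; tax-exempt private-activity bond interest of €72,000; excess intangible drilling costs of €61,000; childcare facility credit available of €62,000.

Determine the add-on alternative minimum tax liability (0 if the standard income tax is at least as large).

€132,620

Standard income tax:
  €138,000 × 9% = €12,420
  €21,000 × 13% = €2,730
  €196,000 × 20% = €39,200
  €193,000 × 31% = €59,830
  → €114,180
  Less childcare facility credit €62,000 → €52,180

Alternative minimum tax:
  Adjusted income: €548,000 + €159,000 + €72,000 + €61,000 = €840,000
  Exemption: 25% × (€840,000 − €571,000) = €67,250 ≥ €55,000, so the exemption is fully phased out
  Base: €840,000 − €0 = €840,000
  €840,000 × 22% = €184,800

Excess of alternative minimum tax over standard income tax: €184,800 − €52,180 = €132,620.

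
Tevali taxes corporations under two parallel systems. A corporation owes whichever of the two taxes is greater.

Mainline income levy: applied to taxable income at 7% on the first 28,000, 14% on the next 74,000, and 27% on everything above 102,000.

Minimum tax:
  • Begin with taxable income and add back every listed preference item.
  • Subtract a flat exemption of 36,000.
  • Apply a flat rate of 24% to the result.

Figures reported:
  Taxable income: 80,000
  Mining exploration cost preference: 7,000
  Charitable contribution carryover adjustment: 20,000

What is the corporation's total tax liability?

17,040

Minimum tax:
  Adjusted income: 80,000 + 7,000 + 20,000 = 107,000
  Less exemption 36,000 → base 71,000
  71,000 × 24% = 17,040

Mainline income levy:
  28,000 × 7% = 1,960
  52,000 × 14% = 7,280
  → 9,240

17,040 > 9,240, so the minimum tax is the binding amount.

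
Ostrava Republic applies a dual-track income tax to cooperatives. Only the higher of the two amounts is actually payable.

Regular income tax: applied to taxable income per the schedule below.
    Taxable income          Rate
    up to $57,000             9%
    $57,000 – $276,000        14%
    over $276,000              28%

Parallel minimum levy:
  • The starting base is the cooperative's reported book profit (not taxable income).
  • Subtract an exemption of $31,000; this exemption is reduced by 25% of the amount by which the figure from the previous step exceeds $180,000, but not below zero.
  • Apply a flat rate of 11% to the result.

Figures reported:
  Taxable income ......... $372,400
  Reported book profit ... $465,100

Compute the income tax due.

Regular income tax:
  $57,000 × 9% = $5,130
  $219,000 × 14% = $30,660
  $96,400 × 28% = $26,992
  → $62,782

Parallel minimum levy:
  Base (reported book profit): $465,100
  Exemption: 25% × ($465,100 − $180,000) = $71,275 ≥ $31,000, so the exemption is fully phased out
  Base: $465,100 − $0 = $465,100
  $465,100 × 11% = $51,161

$62,782 > $51,161, so the regular income tax governs.

$62,782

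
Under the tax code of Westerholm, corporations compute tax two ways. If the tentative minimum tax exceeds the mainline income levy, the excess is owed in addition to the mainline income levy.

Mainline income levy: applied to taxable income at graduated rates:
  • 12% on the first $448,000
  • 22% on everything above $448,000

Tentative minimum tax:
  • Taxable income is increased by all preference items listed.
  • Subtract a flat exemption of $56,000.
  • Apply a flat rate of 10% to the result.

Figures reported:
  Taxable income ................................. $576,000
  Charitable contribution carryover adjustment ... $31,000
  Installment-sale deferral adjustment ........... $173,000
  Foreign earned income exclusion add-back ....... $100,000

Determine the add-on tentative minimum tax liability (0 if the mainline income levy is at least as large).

$480

Tentative minimum tax:
  Adjusted income: $576,000 + $31,000 + $173,000 + $100,000 = $880,000
  Less exemption $56,000 → base $824,000
  $824,000 × 10% = $82,400

Mainline income levy:
  $448,000 × 12% = $53,760
  $128,000 × 22% = $28,160
  → $81,920

Excess of tentative minimum tax over mainline income levy: $82,400 − $81,920 = $480.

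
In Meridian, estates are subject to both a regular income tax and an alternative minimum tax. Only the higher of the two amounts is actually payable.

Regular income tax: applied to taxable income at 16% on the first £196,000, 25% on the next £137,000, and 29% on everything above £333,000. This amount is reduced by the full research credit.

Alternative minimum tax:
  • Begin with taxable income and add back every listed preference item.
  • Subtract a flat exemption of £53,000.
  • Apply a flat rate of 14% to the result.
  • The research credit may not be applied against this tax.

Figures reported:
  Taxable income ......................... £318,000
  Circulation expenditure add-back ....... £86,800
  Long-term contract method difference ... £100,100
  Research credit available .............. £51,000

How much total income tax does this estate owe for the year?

Alternative minimum tax:
  Adjusted income: £318,000 + £86,800 + £100,100 = £504,900
  Less exemption £53,000 → base £451,900
  £451,900 × 14% = £63,266

Regular income tax:
  £196,000 × 16% = £31,360
  £122,000 × 25% = £30,500
  → £61,860
  Less research credit £51,000 → £10,860

£63,266 > £10,860, so the alternative minimum tax is the binding amount.

£63,266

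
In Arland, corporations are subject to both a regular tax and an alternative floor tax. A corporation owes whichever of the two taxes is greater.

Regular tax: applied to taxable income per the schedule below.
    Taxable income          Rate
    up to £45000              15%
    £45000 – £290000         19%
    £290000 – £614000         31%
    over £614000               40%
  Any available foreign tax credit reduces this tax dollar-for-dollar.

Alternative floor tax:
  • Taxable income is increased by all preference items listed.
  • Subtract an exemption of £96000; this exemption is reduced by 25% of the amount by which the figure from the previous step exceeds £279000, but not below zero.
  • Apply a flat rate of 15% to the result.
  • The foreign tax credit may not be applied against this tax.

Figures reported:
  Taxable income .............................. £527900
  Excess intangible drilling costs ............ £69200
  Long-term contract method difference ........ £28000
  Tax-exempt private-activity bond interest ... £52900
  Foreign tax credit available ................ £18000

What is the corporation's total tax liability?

Regular tax:
  £45000 × 15% = £6750
  £245000 × 19% = £46550
  £237900 × 31% = £73749
  → £127049
  Less foreign tax credit £18000 → £109049

Alternative floor tax:
  Adjusted income: £527900 + £69200 + £28000 + £52900 = £678000
  Exemption: 25% × (£678000 − £279000) = £99750 ≥ £96000, so the exemption is fully phased out
  Base: £678000 − £0 = £678000
  £678000 × 15% = £101700

£109049 > £101700, so the regular tax governs.

£109049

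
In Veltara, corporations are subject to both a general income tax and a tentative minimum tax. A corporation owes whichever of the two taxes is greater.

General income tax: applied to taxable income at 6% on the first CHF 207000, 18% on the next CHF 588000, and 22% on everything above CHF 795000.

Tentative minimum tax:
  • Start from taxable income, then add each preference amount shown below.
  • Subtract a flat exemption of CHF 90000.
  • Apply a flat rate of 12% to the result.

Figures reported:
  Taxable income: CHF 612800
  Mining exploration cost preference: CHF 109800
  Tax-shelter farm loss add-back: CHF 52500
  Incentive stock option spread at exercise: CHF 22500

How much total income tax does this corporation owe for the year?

CHF 85464

General income tax:
  CHF 207000 × 6% = CHF 12420
  CHF 405800 × 18% = CHF 73044
  → CHF 85464

Tentative minimum tax:
  Adjusted income: CHF 612800 + CHF 109800 + CHF 52500 + CHF 22500 = CHF 797600
  Less exemption CHF 90000 → base CHF 707600
  CHF 707600 × 12% = CHF 84912

CHF 85464 > CHF 84912, so the general income tax governs.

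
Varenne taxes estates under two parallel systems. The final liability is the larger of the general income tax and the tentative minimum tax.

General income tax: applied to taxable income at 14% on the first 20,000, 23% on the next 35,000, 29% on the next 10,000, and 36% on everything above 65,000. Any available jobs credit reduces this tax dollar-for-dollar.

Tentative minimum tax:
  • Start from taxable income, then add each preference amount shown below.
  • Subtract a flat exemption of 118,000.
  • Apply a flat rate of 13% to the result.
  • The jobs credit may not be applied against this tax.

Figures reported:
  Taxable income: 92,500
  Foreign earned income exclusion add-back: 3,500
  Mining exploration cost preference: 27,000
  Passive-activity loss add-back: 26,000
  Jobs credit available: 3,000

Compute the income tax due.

General income tax:
  20,000 × 14% = 2,800
  35,000 × 23% = 8,050
  10,000 × 29% = 2,900
  27,500 × 36% = 9,900
  → 23,650
  Less jobs credit 3,000 → 20,650

Tentative minimum tax:
  Adjusted income: 92,500 + 3,500 + 27,000 + 26,000 = 149,000
  Less exemption 118,000 → base 31,000
  31,000 × 13% = 4,030

20,650 > 4,030, so the general income tax governs.

20,650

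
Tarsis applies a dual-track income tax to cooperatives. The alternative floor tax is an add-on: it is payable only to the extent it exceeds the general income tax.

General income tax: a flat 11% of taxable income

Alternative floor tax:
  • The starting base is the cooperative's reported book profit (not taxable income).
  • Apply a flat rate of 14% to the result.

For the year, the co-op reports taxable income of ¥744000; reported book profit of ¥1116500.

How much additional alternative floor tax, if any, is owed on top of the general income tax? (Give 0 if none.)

¥74470

Alternative floor tax:
  Base (reported book profit): ¥1116500
  ¥1116500 × 14% = ¥156310

General income tax:
  ¥744000 × 11% = ¥81840

Excess of alternative floor tax over general income tax: ¥156310 − ¥81840 = ¥74470.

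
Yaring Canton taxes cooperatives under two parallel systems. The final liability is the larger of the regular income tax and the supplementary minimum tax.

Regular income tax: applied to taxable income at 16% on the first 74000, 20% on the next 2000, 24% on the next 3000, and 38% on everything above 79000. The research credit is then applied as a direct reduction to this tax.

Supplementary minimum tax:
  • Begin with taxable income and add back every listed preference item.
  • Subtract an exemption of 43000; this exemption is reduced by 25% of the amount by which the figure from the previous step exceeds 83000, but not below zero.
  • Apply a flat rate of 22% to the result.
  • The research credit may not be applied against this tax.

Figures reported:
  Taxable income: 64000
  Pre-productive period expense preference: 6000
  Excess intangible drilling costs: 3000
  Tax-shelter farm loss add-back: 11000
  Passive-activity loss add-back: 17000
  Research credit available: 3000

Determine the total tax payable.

13750

Supplementary minimum tax:
  Adjusted income: 64000 + 6000 + 3000 + 11000 + 17000 = 101000
  Exemption: 43000 − 25% × (101000 − 83000) = 43000 − 4500 = 38500
  Base: 101000 − 38500 = 62500
  62500 × 22% = 13750

Regular income tax:
  64000 × 16% = 10240
  Less research credit 3000 → 7240

13750 > 7240, so the supplementary minimum tax is the binding amount.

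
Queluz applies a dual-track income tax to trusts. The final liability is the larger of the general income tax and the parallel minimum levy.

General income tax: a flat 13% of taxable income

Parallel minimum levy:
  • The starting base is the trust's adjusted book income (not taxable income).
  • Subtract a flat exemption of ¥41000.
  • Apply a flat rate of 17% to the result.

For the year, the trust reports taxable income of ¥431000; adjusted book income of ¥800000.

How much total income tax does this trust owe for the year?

¥129030

General income tax:
  ¥431000 × 13% = ¥56030

Parallel minimum levy:
  Base (adjusted book income): ¥800000
  Less exemption ¥41000 → base ¥759000
  ¥759000 × 17% = ¥129030

¥129030 > ¥56030, so the parallel minimum levy is the binding amount.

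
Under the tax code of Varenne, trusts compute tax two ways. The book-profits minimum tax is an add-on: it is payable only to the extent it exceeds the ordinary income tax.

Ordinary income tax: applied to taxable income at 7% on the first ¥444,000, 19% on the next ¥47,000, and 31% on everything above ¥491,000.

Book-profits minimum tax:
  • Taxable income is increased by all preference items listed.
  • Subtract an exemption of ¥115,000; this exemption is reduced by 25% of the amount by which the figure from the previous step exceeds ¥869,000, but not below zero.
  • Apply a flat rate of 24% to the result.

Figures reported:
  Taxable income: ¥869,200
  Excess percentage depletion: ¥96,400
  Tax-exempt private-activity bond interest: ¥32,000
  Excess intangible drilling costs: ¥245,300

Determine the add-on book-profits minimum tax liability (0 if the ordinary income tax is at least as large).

Book-profits minimum tax:
  Adjusted income: ¥869,200 + ¥96,400 + ¥32,000 + ¥245,300 = ¥1,242,900
  Exemption: ¥115,000 − 25% × (¥1,242,900 − ¥869,000) = ¥115,000 − ¥93,475 = ¥21,525
  Base: ¥1,242,900 − ¥21,525 = ¥1,221,375
  ¥1,221,375 × 24% = ¥293,130

Ordinary income tax:
  ¥444,000 × 7% = ¥31,080
  ¥47,000 × 19% = ¥8,930
  ¥378,200 × 31% = ¥117,242
  → ¥157,252

Excess of book-profits minimum tax over ordinary income tax: ¥293,130 − ¥157,252 = ¥135,878.

¥135,878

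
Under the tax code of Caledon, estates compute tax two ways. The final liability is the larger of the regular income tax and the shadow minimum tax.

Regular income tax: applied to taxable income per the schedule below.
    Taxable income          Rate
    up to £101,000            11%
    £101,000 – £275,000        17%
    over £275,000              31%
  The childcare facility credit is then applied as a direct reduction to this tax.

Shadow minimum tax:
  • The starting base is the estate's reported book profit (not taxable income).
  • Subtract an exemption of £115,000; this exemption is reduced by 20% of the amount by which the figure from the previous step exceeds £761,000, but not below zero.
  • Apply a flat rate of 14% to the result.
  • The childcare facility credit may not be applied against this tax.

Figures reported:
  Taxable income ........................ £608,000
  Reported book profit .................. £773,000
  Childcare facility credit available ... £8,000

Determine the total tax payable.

Regular income tax:
  £101,000 × 11% = £11,110
  £174,000 × 17% = £29,580
  £333,000 × 31% = £103,230
  → £143,920
  Less childcare facility credit £8,000 → £135,920

Shadow minimum tax:
  Base (reported book profit): £773,000
  Exemption: £115,000 − 20% × (£773,000 − £761,000) = £115,000 − £2,400 = £112,600
  Base: £773,000 − £112,600 = £660,400
  £660,400 × 14% = £92,456

£135,920 > £92,456, so the regular income tax governs.

£135,920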